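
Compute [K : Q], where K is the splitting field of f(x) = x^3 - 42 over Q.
[K : Q] = 6

The roots of x^3 - 42 are ∛42, ω∛42, ω^2∛42 where ω = e^(2πi/3) is a primitive cube root of unity, so K = Q(∛42, ω). Now [Q(∛42):Q] = 3 (since 42 is not a perfect cube, x^3 - 42 is irreducible) and [Q(ω):Q] = 2. Both 2 and 3 divide [K:Q], and [K:Q] ≤ 3·2 = 6, so [K:Q] = 6. (Equivalently: Q(∛42) ⊂ R but ω ∉ R, so [K : Q(∛42)] = 2.)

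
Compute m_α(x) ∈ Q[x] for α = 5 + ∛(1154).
m_α(x) = x^3 - 15x^2 + 75x - 1279

Set β = α - 5 = ∛(1154), so β^3 = 1154. Then (α - 5)^3 - 1154 = 0, i.e. α is a root of g(x) = (x - 5)^3 - 1154 = x^3 - 15x^2 + 75x - 1279. Since g(x) = h(x - 5) where h(x) = x^3 - 1154, and h is irreducible over Q (because 1154 is not a perfect cube, so h has no rational root, and a monic cubic with no rational root is irreducible), g is also irreducible (irreducibility is preserved under the substitution x → x - 5). Hence m_α(x) = x^3 - 15x^2 + 75x - 1279.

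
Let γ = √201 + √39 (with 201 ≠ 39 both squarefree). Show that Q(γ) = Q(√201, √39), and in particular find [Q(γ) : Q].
[Q(γ) : Q] = 4 (equivalently, Q(γ) = Q(√201, √39))

Obviously Q(γ) ⊆ Q(√201, √39), and [Q(√201, √39):Q] = 4 (since 201, 39 are distinct squarefree integers > 1 with 7839 not a perfect square). To show equality we compute the minimal polynomial of γ. From γ = √201 + √39: γ^2 = 201 + 2√(7839) + 39 = 240 + 2√(7839), so γ^2 - 240 = 2√(7839); squaring, (γ^2 - 240)^2 = 4·7839, i.e. γ^4 - 480γ^2 + 57600 - 31356 = 0, i.e. γ^4 - 480γ^2 + 26244 = 0. So γ is a root of x^4 - 480x^2 + 26244. This polynomial is irreducible over Q: it has no rational root (each ±√201 ± √39 is irrational), and any factorization into two quadratics over Q would force √(7839) ∈ Q (pairing opposite roots) or √201, √39 ∈ Q (other pairings), all impossible. Hence [Q(γ):Q] = 4 = [Q(√201, √39):Q], so Q(γ) = Q(√201, √39).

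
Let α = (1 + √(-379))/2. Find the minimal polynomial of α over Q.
m_α(x) = x^2 - x + 95

From 2α - 1 = √(-379), squaring gives (2α - 1)^2 = -379, i.e. 4α^2 - 4α + 1 = -379, so α^2 - α + (1 + 379)/4 = 0. Since -379 ≡ 1 (mod 4), (1 + 379)/4 = 95 ∈ Z. The polynomial x^2 - x + 95 has discriminant 1 - 4·(95) = -379, which is not a perfect square in Q (d = -379 is squarefree and ≠ 1), so x^2 - x + 95 is irreducible over Q. It is the minimal polynomial of α.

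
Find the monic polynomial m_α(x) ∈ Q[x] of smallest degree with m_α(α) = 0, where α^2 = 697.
m_α(x) = x^2 - 697

α satisfies α^2 - 697 = 0, so x^2 - 697 annihilates α. Since d = 697 is squarefree and ≠ 1, it is not a perfect square in Q, so x^2 - 697 has no rational root and is therefore irreducible over Q (a degree-2 polynomial over a field is irreducible iff it has no root). Hence m_α(x) = x^2 - 697.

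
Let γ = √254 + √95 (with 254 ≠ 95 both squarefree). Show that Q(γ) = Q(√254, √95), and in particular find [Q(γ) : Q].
[Q(γ) : Q] = 4 (equivalently, Q(γ) = Q(√254, √95))

Obviously Q(γ) ⊆ Q(√254, √95), and [Q(√254, √95):Q] = 4 (since 254, 95 are distinct squarefree integers > 1 with 24130 not a perfect square). To show equality we compute the minimal polynomial of γ. From γ = √254 + √95: γ^2 = 254 + 2√(24130) + 95 = 349 + 2√(24130), so γ^2 - 349 = 2√(24130); squaring, (γ^2 - 349)^2 = 4·24130, i.e. γ^4 - 698γ^2 + 121801 - 96520 = 0, i.e. γ^4 - 698γ^2 + 25281 = 0. So γ is a root of x^4 - 698x^2 + 25281. This polynomial is irreducible over Q: it has no rational root (each ±√254 ± √95 is irrational), and any factorization into two quadratics over Q would force √(24130) ∈ Q (pairing opposite roots) or √254, √95 ∈ Q (other pairings), all impossible. Hence [Q(γ):Q] = 4 = [Q(√254, √95):Q], so Q(γ) = Q(√254, √95).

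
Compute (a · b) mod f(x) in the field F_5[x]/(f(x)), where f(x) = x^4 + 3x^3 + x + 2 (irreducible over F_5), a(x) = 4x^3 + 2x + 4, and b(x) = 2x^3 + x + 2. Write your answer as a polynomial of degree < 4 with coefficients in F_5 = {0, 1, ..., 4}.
a · b ≡ 3x^3 + x + 3 (mod f(x))

Multiply in F_5[x]: a(x)·b(x) = (4x^3 + 2x + 4)·(2x^3 + x + 2) = 3x^6 + 3x^4 + x^3 + 2x^2 + 3x + 3. This has degree ≥ 4, so divide by f(x) over F_5: 3x^6 + 3x^4 + x^3 + 2x^2 + 3x + 3 = (3x^2 + x)·(x^4 + 3x^3 + x + 2) + (3x^3 + x + 3). Hence a·b ≡ 3x^3 + x + 3 (mod f). (F_5[x]/(f) is a field with 5^4 = 625 elements since f is irreducible of degree 4.)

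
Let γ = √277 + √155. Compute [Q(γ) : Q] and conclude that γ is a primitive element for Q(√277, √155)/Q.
[Q(γ) : Q] = 4 (equivalently, Q(γ) = Q(√277, √155))

Obviously Q(γ) ⊆ Q(√277, √155), and [Q(√277, √155):Q] = 4 (since 277, 155 are distinct squarefree integers > 1 with 42935 not a perfect square). To show equality we compute the minimal polynomial of γ. From γ = √277 + √155: γ^2 = 277 + 2√(42935) + 155 = 432 + 2√(42935), so γ^2 - 432 = 2√(42935); squaring, (γ^2 - 432)^2 = 4·42935, i.e. γ^4 - 864γ^2 + 186624 - 171740 = 0, i.e. γ^4 - 864γ^2 + 14884 = 0. So γ is a root of x^4 - 864x^2 + 14884. This polynomial is irreducible over Q: it has no rational root (each ±√277 ± √155 is irrational), and any factorization into two quadratics over Q would force √(42935) ∈ Q (pairing opposite roots) or √277, √155 ∈ Q (other pairings), all impossible. Hence [Q(γ):Q] = 4 = [Q(√277, √155):Q], so Q(γ) = Q(√277, √155).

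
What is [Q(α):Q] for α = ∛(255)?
[Q(α):Q] = 3

The minimal polynomial of α is x^3 - 255, irreducible over Q since 255 is not a perfect cube (so x^3 - 255 has no rational root). Hence [Q(α):Q] = deg(m_α) = 3.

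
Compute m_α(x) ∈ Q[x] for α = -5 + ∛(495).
m_α(x) = x^3 + 15x^2 + 75x - 370

Set β = α + 5 = ∛(495), so β^3 = 495. Then (α + 5)^3 - 495 = 0, i.e. α is a root of g(x) = (x + 5)^3 - 495 = x^3 + 15x^2 + 75x - 370. Since g(x) = h(x + 5) where h(x) = x^3 - 495, and h is irreducible over Q (because 495 is not a perfect cube, so h has no rational root, and a monic cubic with no rational root is irreducible), g is also irreducible (irreducibility is preserved under the substitution x → x + 5). Hence m_α(x) = x^3 + 15x^2 + 75x - 370.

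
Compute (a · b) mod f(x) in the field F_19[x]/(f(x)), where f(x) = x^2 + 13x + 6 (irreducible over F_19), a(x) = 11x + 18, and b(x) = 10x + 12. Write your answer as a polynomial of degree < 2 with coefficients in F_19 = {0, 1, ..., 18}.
a · b ≡ 3x + 12 (mod f(x))

Multiply in F_19[x]: a(x)·b(x) = (11x + 18)·(10x + 12) = 15x^2 + 8x + 7. This has degree ≥ 2, so divide by f(x) over F_19: 15x^2 + 8x + 7 = (15)·(x^2 + 13x + 6) + (3x + 12). Hence a·b ≡ 3x + 12 (mod f). (F_19[x]/(f) is a field with 19^2 = 361 elements since f is irreducible of degree 2.)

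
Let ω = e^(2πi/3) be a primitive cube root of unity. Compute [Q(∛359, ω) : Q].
[Q(∛359, ω) : Q] = 6

[Q(∛359):Q] = 3 (min poly x^3 - 359, irreducible since 359 is not a perfect cube). [Q(ω):Q] = 2 (min poly x^2 + x + 1). Since Q(∛359) ⊂ R and ω ∉ R, we have ω ∉ Q(∛359), so x^2 + x + 1 remains irreducible over Q(∛359) and [Q(∛359, ω) : Q(∛359)] = 2. By the tower law, [Q(∛359, ω) : Q] = 3 · 2 = 6. (In fact Q(∛359, ω) is the splitting field of x^3 - 359 over Q.)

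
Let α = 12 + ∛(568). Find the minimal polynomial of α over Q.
m_α(x) = x^3 - 36x^2 + 432x - 2296

Set β = α - 12 = ∛(568), so β^3 = 568. Then (α - 12)^3 - 568 = 0, i.e. α is a root of g(x) = (x - 12)^3 - 568 = x^3 - 36x^2 + 432x - 2296. Since g(x) = h(x - 12) where h(x) = x^3 - 568, and h is irreducible over Q (because 568 is not a perfect cube, so h has no rational root, and a monic cubic with no rational root is irreducible), g is also irreducible (irreducibility is preserved under the substitution x → x - 12). Hence m_α(x) = x^3 - 36x^2 + 432x - 2296.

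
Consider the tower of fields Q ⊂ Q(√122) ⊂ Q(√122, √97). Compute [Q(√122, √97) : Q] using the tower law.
[Q(√122, √97) : Q] = 4

[Q(√122):Q] = 2 (min poly x^2 - 122, irreducible since 122 is squarefree > 1). For the top step, suppose √97 ∈ Q(√122), say √97 = c + d√122 with c, d ∈ Q. Squaring: 97 = c^2 + 122d^2 + 2cd√122. Since √122 ∉ Q this forces 2cd = 0. If d = 0 then √97 = c ∈ Q, contradicting 97 squarefree > 1. If c = 0 then 97 = 122d^2, so 122·97 = (122d)^2 is a perfect square in Q — but 122·97 = 11834 is not a perfect square (since 122 and 97 are distinct squarefree integers). Contradiction. Hence √97 ∉ Q(√122), so x^2 - 97 stays irreducible over Q(√122) and [Q(√122, √97) : Q(√122)] = 2. By the tower law, [Q(√122, √97) : Q] = 2 · 2 = 4.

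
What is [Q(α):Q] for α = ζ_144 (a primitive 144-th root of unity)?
[Q(α):Q] = 48

The minimal polynomial of ζ_144 over Q is the 144-th cyclotomic polynomial Φ_144(x), which is irreducible over Q and has degree φ(144) = 48. Hence [Q(α):Q] = φ(144) = 48.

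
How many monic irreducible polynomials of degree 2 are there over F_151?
There are 11325 monic irreducible polynomials of degree 2 over F_151

Each element of F_{151^2} that lies in no proper subfield is a root of exactly one monic irreducible of degree 2 over F_151, and each such polynomial has 2 distinct roots in F_{151^2}. By Möbius inversion the count is N_151(2) = (1/2) Σ_{d|2} μ(2/d) · 151^d = (1/2)(μ(2)·151^1 + μ(1)·151^2) = 22650/2 = 11325.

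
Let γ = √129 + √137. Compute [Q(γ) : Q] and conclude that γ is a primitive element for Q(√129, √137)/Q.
[Q(γ) : Q] = 4 (equivalently, Q(γ) = Q(√129, √137))

Obviously Q(γ) ⊆ Q(√129, √137), and [Q(√129, √137):Q] = 4 (since 129, 137 are distinct squarefree integers > 1 with 17673 not a perfect square). To show equality we compute the minimal polynomial of γ. From γ = √129 + √137: γ^2 = 129 + 2√(17673) + 137 = 266 + 2√(17673), so γ^2 - 266 = 2√(17673); squaring, (γ^2 - 266)^2 = 4·17673, i.e. γ^4 - 532γ^2 + 70756 - 70692 = 0, i.e. γ^4 - 532γ^2 + 64 = 0. So γ is a root of x^4 - 532x^2 + 64. This polynomial is irreducible over Q: it has no rational root (each ±√129 ± √137 is irrational), and any factorization into two quadratics over Q would force √(17673) ∈ Q (pairing opposite roots) or √129, √137 ∈ Q (other pairings), all impossible. Hence [Q(γ):Q] = 4 = [Q(√129, √137):Q], so Q(γ) = Q(√129, √137).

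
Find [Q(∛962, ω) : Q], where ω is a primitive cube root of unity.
[Q(∛962, ω) : Q] = 6

[Q(∛962):Q] = 3 (min poly x^3 - 962, irreducible since 962 is not a perfect cube). [Q(ω):Q] = 2 (min poly x^2 + x + 1). Since Q(∛962) ⊂ R and ω ∉ R, we have ω ∉ Q(∛962), so x^2 + x + 1 remains irreducible over Q(∛962) and [Q(∛962, ω) : Q(∛962)] = 2. By the tower law, [Q(∛962, ω) : Q] = 3 · 2 = 6. (In fact Q(∛962, ω) is the splitting field of x^3 - 962 over Q.)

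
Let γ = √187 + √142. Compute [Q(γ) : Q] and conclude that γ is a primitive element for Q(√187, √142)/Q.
[Q(γ) : Q] = 4 (equivalently, Q(γ) = Q(√187, √142))

Obviously Q(γ) ⊆ Q(√187, √142), and [Q(√187, √142):Q] = 4 (since 187, 142 are distinct squarefree integers > 1 with 26554 not a perfect square). To show equality we compute the minimal polynomial of γ. From γ = √187 + √142: γ^2 = 187 + 2√(26554) + 142 = 329 + 2√(26554), so γ^2 - 329 = 2√(26554); squaring, (γ^2 - 329)^2 = 4·26554, i.e. γ^4 - 658γ^2 + 108241 - 106216 = 0, i.e. γ^4 - 658γ^2 + 2025 = 0. So γ is a root of x^4 - 658x^2 + 2025. This polynomial is irreducible over Q: it has no rational root (each ±√187 ± √142 is irrational), and any factorization into two quadratics over Q would force √(26554) ∈ Q (pairing opposite roots) or √187, √142 ∈ Q (other pairings), all impossible. Hence [Q(γ):Q] = 4 = [Q(√187, √142):Q], so Q(γ) = Q(√187, √142).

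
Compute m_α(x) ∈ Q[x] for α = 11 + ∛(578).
m_α(x) = x^3 - 33x^2 + 363x - 1909

Set β = α - 11 = ∛(578), so β^3 = 578. Then (α - 11)^3 - 578 = 0, i.e. α is a root of g(x) = (x - 11)^3 - 578 = x^3 - 33x^2 + 363x - 1909. Since g(x) = h(x - 11) where h(x) = x^3 - 578, and h is irreducible over Q (because 578 is not a perfect cube, so h has no rational root, and a monic cubic with no rational root is irreducible), g is also irreducible (irreducibility is preserved under the substitution x → x - 11). Hence m_α(x) = x^3 - 33x^2 + 363x - 1909.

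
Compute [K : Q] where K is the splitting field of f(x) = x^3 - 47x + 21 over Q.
[K : Q] = 6

By the rational root test, any rational root of the monic integer polynomial f(x) = x^3 - 47x + 21 must be an integer dividing the constant term 21, i.e. one of ±{1, 3, 7, 21}. Evaluating: f(1) = -25, f(-1) = 67, f(3) = -93, f(-3) = 135, f(7) = 35, f(-7) = 7, f(21) = 8295, f(-21) = -8253; none is 0, so f has no rational root and is therefore irreducible over Q (a cubic with no linear factor over a field is irreducible). For an irreducible cubic, the Galois group is A_3 or S_3 according as the discriminant disc(f) = -4a^3 - 27b^2 = -4·(-47)^3 - 27·(21)^2 = 403385 is or is not a square in Q. Here disc(f) = 403385 is not a perfect square in Q, so the Galois group of f over Q is not contained in A_3 and must be all of S_3. The splitting field has degree |S_3| = 6 over Q, so [K : Q] = 6.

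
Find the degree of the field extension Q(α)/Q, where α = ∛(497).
[Q(α):Q] = 3

The minimal polynomial of α is x^3 - 497, irreducible over Q since 497 is not a perfect cube (so x^3 - 497 has no rational root). Hence [Q(α):Q] = deg(m_α) = 3.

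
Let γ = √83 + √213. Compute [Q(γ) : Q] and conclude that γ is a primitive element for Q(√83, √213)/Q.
[Q(γ) : Q] = 4 (equivalently, Q(γ) = Q(√83, √213))

Obviously Q(γ) ⊆ Q(√83, √213), and [Q(√83, √213):Q] = 4 (since 83, 213 are distinct squarefree integers > 1 with 17679 not a perfect square). To show equality we compute the minimal polynomial of γ. From γ = √83 + √213: γ^2 = 83 + 2√(17679) + 213 = 296 + 2√(17679), so γ^2 - 296 = 2√(17679); squaring, (γ^2 - 296)^2 = 4·17679, i.e. γ^4 - 592γ^2 + 87616 - 70716 = 0, i.e. γ^4 - 592γ^2 + 16900 = 0. So γ is a root of x^4 - 592x^2 + 16900. This polynomial is irreducible over Q: it has no rational root (each ±√83 ± √213 is irrational), and any factorization into two quadratics over Q would force √(17679) ∈ Q (pairing opposite roots) or √83, √213 ∈ Q (other pairings), all impossible. Hence [Q(γ):Q] = 4 = [Q(√83, √213):Q], so Q(γ) = Q(√83, √213).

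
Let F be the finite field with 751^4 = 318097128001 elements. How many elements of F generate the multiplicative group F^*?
There are φ(318097128000) = 83020800000 primitive elements

F_q^* is cyclic of order q - 1 = 318097128000. A cyclic group of order m has exactly φ(m) generators. Here m = 318097128000 = 2^6 · 3 · 5^3 · 47 · 282001, so the number of primitive elements is φ(318097128000) = 83020800000.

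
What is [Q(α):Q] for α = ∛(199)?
[Q(α):Q] = 3

The minimal polynomial of α is x^3 - 199, irreducible over Q since 199 is not a perfect cube (so x^3 - 199 has no rational root). Hence [Q(α):Q] = deg(m_α) = 3.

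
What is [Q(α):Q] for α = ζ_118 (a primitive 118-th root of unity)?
[Q(α):Q] = 58

The minimal polynomial of ζ_118 over Q is the 118-th cyclotomic polynomial Φ_118(x), which is irreducible over Q and has degree φ(118) = 58. Hence [Q(α):Q] = φ(118) = 58.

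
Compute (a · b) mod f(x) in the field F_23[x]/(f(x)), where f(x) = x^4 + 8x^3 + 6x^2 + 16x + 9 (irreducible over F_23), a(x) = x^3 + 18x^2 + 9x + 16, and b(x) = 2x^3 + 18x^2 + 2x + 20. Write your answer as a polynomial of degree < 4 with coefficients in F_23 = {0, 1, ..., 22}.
a · b ≡ 19x^3 + 10x^2 + 20x + 22 (mod f(x))

Multiply in F_23[x]: a(x)·b(x) = (x^3 + 18x^2 + 9x + 16)·(2x^3 + 18x^2 + 2x + 20) = 2x^6 + 8x^5 + 22x^4 + 20x^3 + 22x^2 + 5x + 21. This has degree ≥ 4, so divide by f(x) over F_23: 2x^6 + 8x^5 + 22x^4 + 20x^3 + 22x^2 + 5x + 21 = (2x^2 + 15x + 5)·(x^4 + 8x^3 + 6x^2 + 16x + 9) + (19x^3 + 10x^2 + 20x + 22). Hence a·b ≡ 19x^3 + 10x^2 + 20x + 22 (mod f). (F_23[x]/(f) is a field with 23^4 = 279841 elements since f is irreducible of degree 4.)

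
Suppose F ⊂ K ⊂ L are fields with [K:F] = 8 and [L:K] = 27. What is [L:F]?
[L:F] = 216

The tower law says that for any tower of field extensions F ⊂ K ⊂ L with finite degrees, [L:F] = [L:K] · [K:F]. Here this gives [L:F] = 27 · 8 = 216.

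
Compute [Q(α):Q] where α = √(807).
[Q(α):Q] = 2

[Q(α):Q] equals the degree of the minimal polynomial of α. Here α^2 = 807 and x^2 - 807 is irreducible (d = 807 is squarefree, ≠ 1, hence not a square), so deg(m_α) = 2. Thus [Q(α):Q] = 2.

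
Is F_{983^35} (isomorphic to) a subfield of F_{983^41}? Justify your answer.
No: F_{983^35} is not a subfield of F_{983^41}

F_{p^m} embeds in F_{p^n} iff m | n. Here 35 ∤ 41 (since 41 = 1·35 + 6 with remainder 6 ≠ 0), so F_{983^35} is not a subfield of F_{983^41}. Equivalently: if it were, the tower law would give 35 = [F_{983^35}:F_983] dividing [F_{983^41}:F_983] = 41, contradiction.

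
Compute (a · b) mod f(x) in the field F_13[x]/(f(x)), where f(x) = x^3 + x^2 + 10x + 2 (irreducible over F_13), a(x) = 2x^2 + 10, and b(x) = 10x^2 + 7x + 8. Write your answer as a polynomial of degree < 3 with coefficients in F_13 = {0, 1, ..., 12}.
a · b ≡ 12x + 1 (mod f(x))

Multiply in F_13[x]: a(x)·b(x) = (2x^2 + 10)·(10x^2 + 7x + 8) = 7x^4 + x^3 + 12x^2 + 5x + 2. This has degree ≥ 3, so divide by f(x) over F_13: 7x^4 + x^3 + 12x^2 + 5x + 2 = (7x + 7)·(x^3 + x^2 + 10x + 2) + (12x + 1). Hence a·b ≡ 12x + 1 (mod f). (F_13[x]/(f) is a field with 13^3 = 2197 elements since f is irreducible of degree 3.)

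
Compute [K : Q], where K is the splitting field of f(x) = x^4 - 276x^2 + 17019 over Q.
[K : Q] = 4

Solving the quadratic in x^2: x^2 = (276 ± √(276^2 - 4·17019))/2 = (276 ± √8100)/2 = (276 ± 90)/2, giving x^2 = 183 or x^2 = 93. So f(x) = (x^2 - 183)(x^2 - 93) and the roots of f are ±√183, ±√93. Hence the splitting field is K = Q(√183, √93). Since 183 and 93 are distinct squarefree integers > 1, their product 17019 is not a perfect square, so √93 ∉ Q(√183). By the tower law [K:Q] = [Q(√183,√93):Q(√183)] · [Q(√183):Q] = 2 · 2 = 4.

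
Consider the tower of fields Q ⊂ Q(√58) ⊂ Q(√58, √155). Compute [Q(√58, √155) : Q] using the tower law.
[Q(√58, √155) : Q] = 4

[Q(√58):Q] = 2 (min poly x^2 - 58, irreducible since 58 is squarefree > 1). For the top step, suppose √155 ∈ Q(√58), say √155 = c + d√58 with c, d ∈ Q. Squaring: 155 = c^2 + 58d^2 + 2cd√58. Since √58 ∉ Q this forces 2cd = 0. If d = 0 then √155 = c ∈ Q, contradicting 155 squarefree > 1. If c = 0 then 155 = 58d^2, so 58·155 = (58d)^2 is a perfect square in Q — but 58·155 = 8990 is not a perfect square (since 58 and 155 are distinct squarefree integers). Contradiction. Hence √155 ∉ Q(√58), so x^2 - 155 stays irreducible over Q(√58) and [Q(√58, √155) : Q(√58)] = 2. By the tower law, [Q(√58, √155) : Q] = 2 · 2 = 4.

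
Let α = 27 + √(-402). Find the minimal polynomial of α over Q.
m_α(x) = x^2 - 54x + 1131

From α - 27 = √(-402), squaring gives (α - 27)^2 = -402, i.e. α^2 - 54α + 729 = -402, so α^2 - 54α + 1131 = 0. The discriminant of x^2 - 54x + 1131 is (-54)^2 - 4·(1131) = 2916 - 4524 = -1608, and 4·(-402) is not a perfect square in Q since -402 is squarefree and ≠ 1. Hence x^2 - 54x + 1131 is irreducible over Q and is the minimal polynomial of α.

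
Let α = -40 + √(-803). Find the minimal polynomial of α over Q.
m_α(x) = x^2 + 80x + 2403

From α + 40 = √(-803), squaring gives (α + 40)^2 = -803, i.e. α^2 + 80α + 1600 = -803, so α^2 + 80α + 2403 = 0. The discriminant of x^2 + 80x + 2403 is (80)^2 - 4·(2403) = 6400 - 9612 = -3212, and 4·(-803) is not a perfect square in Q since -803 is squarefree and ≠ 1. Hence x^2 + 80x + 2403 is irreducible over Q and is the minimal polynomial of α.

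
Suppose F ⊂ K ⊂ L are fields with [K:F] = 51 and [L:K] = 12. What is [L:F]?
[L:F] = 612

The tower law says that for any tower of field extensions F ⊂ K ⊂ L with finite degrees, [L:F] = [L:K] · [K:F]. Here this gives [L:F] = 12 · 51 = 612.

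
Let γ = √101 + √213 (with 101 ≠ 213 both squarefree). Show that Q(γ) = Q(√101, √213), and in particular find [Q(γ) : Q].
[Q(γ) : Q] = 4 (equivalently, Q(γ) = Q(√101, √213))

Obviously Q(γ) ⊆ Q(√101, √213), and [Q(√101, √213):Q] = 4 (since 101, 213 are distinct squarefree integers > 1 with 21513 not a perfect square). To show equality we compute the minimal polynomial of γ. From γ = √101 + √213: γ^2 = 101 + 2√(21513) + 213 = 314 + 2√(21513), so γ^2 - 314 = 2√(21513); squaring, (γ^2 - 314)^2 = 4·21513, i.e. γ^4 - 628γ^2 + 98596 - 86052 = 0, i.e. γ^4 - 628γ^2 + 12544 = 0. So γ is a root of x^4 - 628x^2 + 12544. This polynomial is irreducible over Q: it has no rational root (each ±√101 ± √213 is irrational), and any factorization into two quadratics over Q would force √(21513) ∈ Q (pairing opposite roots) or √101, √213 ∈ Q (other pairings), all impossible. Hence [Q(γ):Q] = 4 = [Q(√101, √213):Q], so Q(γ) = Q(√101, √213).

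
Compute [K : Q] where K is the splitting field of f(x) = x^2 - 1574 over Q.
[K : Q] = 2

f(x) = x^2 - 1574 factors as (x - √1574)(x + √1574). The splitting field is K = Q(√1574). Since 1574 is squarefree and > 1, it is not a perfect square, so x^2 - 1574 is irreducible over Q and [Q(√1574) : Q] = 2. Hence [K : Q] = 2.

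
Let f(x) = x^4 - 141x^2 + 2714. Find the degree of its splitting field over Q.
[K : Q] = 4

Solving the quadratic in x^2: x^2 = (141 ± √(141^2 - 4·2714))/2 = (141 ± √9025)/2 = (141 ± 95)/2, giving x^2 = 23 or x^2 = 118. So f(x) = (x^2 - 23)(x^2 - 118) and the roots of f are ±√23, ±√118. Hence the splitting field is K = Q(√23, √118). Since 23 and 118 are distinct squarefree integers > 1, their product 2714 is not a perfect square, so √118 ∉ Q(√23). By the tower law [K:Q] = [Q(√23,√118):Q(√23)] · [Q(√23):Q] = 2 · 2 = 4.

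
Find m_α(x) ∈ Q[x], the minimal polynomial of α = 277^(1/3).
m_α(x) = x^3 - 277

α satisfies α^3 = 277, so x^3 - 277 annihilates α. By the rational root test, a rational root p/q (in lowest terms) of x^3 - 277 would satisfy p^3 = 277 q^3, forcing q = 1 and p^3 = 277; but 277 is not a perfect cube, contradiction. A monic cubic over Q with no rational root is irreducible (any nontrivial factorization would include a linear factor). Hence x^3 - 277 is the minimal polynomial of α, and in particular [Q(α):Q] = 3.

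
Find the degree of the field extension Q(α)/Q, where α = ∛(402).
[Q(α):Q] = 3

The minimal polynomial of α is x^3 - 402, irreducible over Q since 402 is not a perfect cube (so x^3 - 402 has no rational root). Hence [Q(α):Q] = deg(m_α) = 3.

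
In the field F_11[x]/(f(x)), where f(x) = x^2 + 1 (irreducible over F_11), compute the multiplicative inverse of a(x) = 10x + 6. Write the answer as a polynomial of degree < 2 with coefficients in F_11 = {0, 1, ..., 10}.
a(x)^(-1) ≡ 3x + 7 (mod f(x))

Since f is irreducible over F_11, F_11[x]/(f) is a field and a(x) ≠ 0 has an inverse. Apply the extended Euclidean algorithm to f(x) and a(x) in F_11[x]: f(x) = (10x + 5)·a(x) + (4). The last nonzero remainder is the constant 4 = gcd(f, a) in F_11. Back-substituting through the division chain expresses 4 = s(x)·a(x) + t(x)·f(x) with s(x) ≡ x + 6 (mod f), so (x + 6)·a(x) ≡ 4 (mod f). Multiplying by 4^(-1) ≡ 3 in F_11 gives a(x)^(-1) ≡ 3·(x + 6) ≡ 3x + 7 (mod f). Check: (10x + 6)·(3x + 7) = 8x^2 + 9 ≡ 1 (mod x^2 + 1).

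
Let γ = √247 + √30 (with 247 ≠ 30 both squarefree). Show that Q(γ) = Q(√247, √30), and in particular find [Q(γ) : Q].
[Q(γ) : Q] = 4 (equivalently, Q(γ) = Q(√247, √30))

Obviously Q(γ) ⊆ Q(√247, √30), and [Q(√247, √30):Q] = 4 (since 247, 30 are distinct squarefree integers > 1 with 7410 not a perfect square). To show equality we compute the minimal polynomial of γ. From γ = √247 + √30: γ^2 = 247 + 2√(7410) + 30 = 277 + 2√(7410), so γ^2 - 277 = 2√(7410); squaring, (γ^2 - 277)^2 = 4·7410, i.e. γ^4 - 554γ^2 + 76729 - 29640 = 0, i.e. γ^4 - 554γ^2 + 47089 = 0. So γ is a root of x^4 - 554x^2 + 47089. This polynomial is irreducible over Q: it has no rational root (each ±√247 ± √30 is irrational), and any factorization into two quadratics over Q would force √(7410) ∈ Q (pairing opposite roots) or √247, √30 ∈ Q (other pairings), all impossible. Hence [Q(γ):Q] = 4 = [Q(√247, √30):Q], so Q(γ) = Q(√247, √30).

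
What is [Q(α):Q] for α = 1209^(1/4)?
[Q(α):Q] = 4

α is a root of x^4 - 1209. By Eisenstein's criterion at the prime p = 3 (which divides the constant term 1209 but p^2 = 9 does not, since 1209 is squarefree), x^4 - 1209 is irreducible over Q. Hence [Q(α):Q] = 4.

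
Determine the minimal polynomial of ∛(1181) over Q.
m_α(x) = x^3 - 1181

α satisfies α^3 = 1181, so x^3 - 1181 annihilates α. By the rational root test, a rational root p/q (in lowest terms) of x^3 - 1181 would satisfy p^3 = 1181 q^3, forcing q = 1 and p^3 = 1181; but 1181 is not a perfect cube, contradiction. A monic cubic over Q with no rational root is irreducible (any nontrivial factorization would include a linear factor). Hence x^3 - 1181 is the minimal polynomial of α, and in particular [Q(α):Q] = 3.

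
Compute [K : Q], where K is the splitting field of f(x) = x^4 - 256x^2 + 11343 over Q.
[K : Q] = 4

Solving the quadratic in x^2: x^2 = (256 ± √(256^2 - 4·11343))/2 = (256 ± √20164)/2 = (256 ± 142)/2, giving x^2 = 199 or x^2 = 57. So f(x) = (x^2 - 199)(x^2 - 57) and the roots of f are ±√199, ±√57. Hence the splitting field is K = Q(√199, √57). Since 199 and 57 are distinct squarefree integers > 1, their product 11343 is not a perfect square, so √57 ∉ Q(√199). By the tower law [K:Q] = [Q(√199,√57):Q(√199)] · [Q(√199):Q] = 2 · 2 = 4.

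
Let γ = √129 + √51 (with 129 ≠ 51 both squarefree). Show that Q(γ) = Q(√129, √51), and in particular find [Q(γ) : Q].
[Q(γ) : Q] = 4 (equivalently, Q(γ) = Q(√129, √51))

Obviously Q(γ) ⊆ Q(√129, √51), and [Q(√129, √51):Q] = 4 (since 129, 51 are distinct squarefree integers > 1 with 6579 not a perfect square). To show equality we compute the minimal polynomial of γ. From γ = √129 + √51: γ^2 = 129 + 2√(6579) + 51 = 180 + 2√(6579), so γ^2 - 180 = 2√(6579); squaring, (γ^2 - 180)^2 = 4·6579, i.e. γ^4 - 360γ^2 + 32400 - 26316 = 0, i.e. γ^4 - 360γ^2 + 6084 = 0. So γ is a root of x^4 - 360x^2 + 6084. This polynomial is irreducible over Q: it has no rational root (each ±√129 ± √51 is irrational), and any factorization into two quadratics over Q would force √(6579) ∈ Q (pairing opposite roots) or √129, √51 ∈ Q (other pairings), all impossible. Hence [Q(γ):Q] = 4 = [Q(√129, √51):Q], so Q(γ) = Q(√129, √51).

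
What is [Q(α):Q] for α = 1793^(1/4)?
[Q(α):Q] = 4

α is a root of x^4 - 1793. By Eisenstein's criterion at the prime p = 11 (which divides the constant term 1793 but p^2 = 121 does not, since 1793 is squarefree), x^4 - 1793 is irreducible over Q. Hence [Q(α):Q] = 4.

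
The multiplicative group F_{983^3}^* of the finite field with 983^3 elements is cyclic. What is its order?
|F_{983^3}^*| = 949862086

F_{983^3} has 983^3 = 949862087 elements; its multiplicative group consists of all nonzero elements, so |F_{983^3}^*| = 949862087 - 1 = 949862086. (It is cyclic since any finite subgroup of the multiplicative group of a field is cyclic.)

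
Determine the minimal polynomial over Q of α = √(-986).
m_α(x) = x^2 + 986

α satisfies α^2 + 986 = 0, so x^2 + 986 annihilates α. Since d = -986 is squarefree and ≠ 1, it is not a perfect square in Q, so x^2 + 986 has no rational root and is therefore irreducible over Q (a degree-2 polynomial over a field is irreducible iff it has no root). Hence m_α(x) = x^2 + 986.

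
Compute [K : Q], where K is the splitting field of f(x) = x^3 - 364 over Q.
[K : Q] = 6

The roots of x^3 - 364 are ∛364, ω∛364, ω^2∛364 where ω = e^(2πi/3) is a primitive cube root of unity, so K = Q(∛364, ω). Now [Q(∛364):Q] = 3 (since 364 is not a perfect cube, x^3 - 364 is irreducible) and [Q(ω):Q] = 2. Both 2 and 3 divide [K:Q], and [K:Q] ≤ 3·2 = 6, so [K:Q] = 6. (Equivalently: Q(∛364) ⊂ R but ω ∉ R, so [K : Q(∛364)] = 2.)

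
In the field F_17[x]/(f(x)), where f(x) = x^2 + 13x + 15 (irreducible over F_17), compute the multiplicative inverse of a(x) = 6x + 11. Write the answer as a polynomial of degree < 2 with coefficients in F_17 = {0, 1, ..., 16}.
a(x)^(-1) ≡ 4x + 5 (mod f(x))

Since f is irreducible over F_17, F_17[x]/(f) is a field and a(x) ≠ 0 has an inverse. Apply the extended Euclidean algorithm to f(x) and a(x) in F_17[x]: f(x) = (3x + 8)·a(x) + (12). The last nonzero remainder is the constant 12 = gcd(f, a) in F_17. Back-substituting through the division chain expresses 12 = s(x)·a(x) + t(x)·f(x) with s(x) ≡ 14x + 9 (mod f), so (14x + 9)·a(x) ≡ 12 (mod f). Multiplying by 12^(-1) ≡ 10 in F_17 gives a(x)^(-1) ≡ 10·(14x + 9) ≡ 4x + 5 (mod f). Check: (6x + 11)·(4x + 5) = 7x^2 + 6x + 4 ≡ 1 (mod x^2 + 13x + 15).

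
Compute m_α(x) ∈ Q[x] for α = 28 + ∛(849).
m_α(x) = x^3 - 84x^2 + 2352x - 22801

Set β = α - 28 = ∛(849), so β^3 = 849. Then (α - 28)^3 - 849 = 0, i.e. α is a root of g(x) = (x - 28)^3 - 849 = x^3 - 84x^2 + 2352x - 22801. Since g(x) = h(x - 28) where h(x) = x^3 - 849, and h is irreducible over Q (because 849 is not a perfect cube, so h has no rational root, and a monic cubic with no rational root is irreducible), g is also irreducible (irreducibility is preserved under the substitution x → x - 28). Hence m_α(x) = x^3 - 84x^2 + 2352x - 22801.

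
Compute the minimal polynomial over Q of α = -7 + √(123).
m_α(x) = x^2 + 14x - 74

From α + 7 = √(123), squaring gives (α + 7)^2 = 123, i.e. α^2 + 14α + 49 = 123, so α^2 + 14α - 74 = 0. The discriminant of x^2 + 14x - 74 is (14)^2 - 4·(-74) = 196 + 296 = 492, and 4·(123) is not a perfect square in Q since 123 is squarefree and ≠ 1. Hence x^2 + 14x - 74 is irreducible over Q and is the minimal polynomial of α.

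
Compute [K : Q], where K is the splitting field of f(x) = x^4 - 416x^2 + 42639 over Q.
[K : Q] = 4

Solving the quadratic in x^2: x^2 = (416 ± √(416^2 - 4·42639))/2 = (416 ± √2500)/2 = (416 ± 50)/2, giving x^2 = 233 or x^2 = 183. So f(x) = (x^2 - 233)(x^2 - 183) and the roots of f are ±√233, ±√183. Hence the splitting field is K = Q(√233, √183). Since 233 and 183 are distinct squarefree integers > 1, their product 42639 is not a perfect square, so √183 ∉ Q(√233). By the tower law [K:Q] = [Q(√233,√183):Q(√233)] · [Q(√233):Q] = 2 · 2 = 4.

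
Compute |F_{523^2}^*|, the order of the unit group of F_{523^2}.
|F_{523^2}^*| = 273528

F_{523^2} has 523^2 = 273529 elements; its multiplicative group consists of all nonzero elements, so |F_{523^2}^*| = 273529 - 1 = 273528. (It is cyclic since any finite subgroup of the multiplicative group of a field is cyclic.)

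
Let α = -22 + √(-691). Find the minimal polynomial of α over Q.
m_α(x) = x^2 + 44x + 1175

From α + 22 = √(-691), squaring gives (α + 22)^2 = -691, i.e. α^2 + 44α + 484 = -691, so α^2 + 44α + 1175 = 0. The discriminant of x^2 + 44x + 1175 is (44)^2 - 4·(1175) = 1936 - 4700 = -2764, and 4·(-691) is not a perfect square in Q since -691 is squarefree and ≠ 1. Hence x^2 + 44x + 1175 is irreducible over Q and is the minimal polynomial of α.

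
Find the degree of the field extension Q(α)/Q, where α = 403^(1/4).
[Q(α):Q] = 4

α is a root of x^4 - 403. By Eisenstein's criterion at the prime p = 13 (which divides the constant term 403 but p^2 = 169 does not, since 403 is squarefree), x^4 - 403 is irreducible over Q. Hence [Q(α):Q] = 4.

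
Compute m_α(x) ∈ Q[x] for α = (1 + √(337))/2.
m_α(x) = x^2 - x - 84

From 2α - 1 = √(337), squaring gives (2α - 1)^2 = 337, i.e. 4α^2 - 4α + 1 = 337, so α^2 - α + (1 - 337)/4 = 0. Since 337 ≡ 1 (mod 4), (1 - 337)/4 = -84 ∈ Z. The polynomial x^2 - x - 84 has discriminant 1 - 4·(-84) = 337, which is not a perfect square in Q (d = 337 is squarefree and ≠ 1), so x^2 - x - 84 is irreducible over Q. It is the minimal polynomial of α.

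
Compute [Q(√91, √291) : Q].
[Q(√91, √291) : Q] = 4

[Q(√91):Q] = 2 (min poly x^2 - 91, irreducible since 91 is squarefree > 1). For the top step, suppose √291 ∈ Q(√91), say √291 = c + d√91 with c, d ∈ Q. Squaring: 291 = c^2 + 91d^2 + 2cd√91. Since √91 ∉ Q this forces 2cd = 0. If d = 0 then √291 = c ∈ Q, contradicting 291 squarefree > 1. If c = 0 then 291 = 91d^2, so 91·291 = (91d)^2 is a perfect square in Q — but 91·291 = 26481 is not a perfect square (since 91 and 291 are distinct squarefree integers). Contradiction. Hence √291 ∉ Q(√91), so x^2 - 291 stays irreducible over Q(√91) and [Q(√91, √291) : Q(√91)] = 2. By the tower law, [Q(√91, √291) : Q] = 2 · 2 = 4.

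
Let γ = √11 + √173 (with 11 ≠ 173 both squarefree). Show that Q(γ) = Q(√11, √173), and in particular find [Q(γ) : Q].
[Q(γ) : Q] = 4 (equivalently, Q(γ) = Q(√11, √173))

Obviously Q(γ) ⊆ Q(√11, √173), and [Q(√11, √173):Q] = 4 (since 11, 173 are distinct squarefree integers > 1 with 1903 not a perfect square). To show equality we compute the minimal polynomial of γ. From γ = √11 + √173: γ^2 = 11 + 2√(1903) + 173 = 184 + 2√(1903), so γ^2 - 184 = 2√(1903); squaring, (γ^2 - 184)^2 = 4·1903, i.e. γ^4 - 368γ^2 + 33856 - 7612 = 0, i.e. γ^4 - 368γ^2 + 26244 = 0. So γ is a root of x^4 - 368x^2 + 26244. This polynomial is irreducible over Q: it has no rational root (each ±√11 ± √173 is irrational), and any factorization into two quadratics over Q would force √(1903) ∈ Q (pairing opposite roots) or √11, √173 ∈ Q (other pairings), all impossible. Hence [Q(γ):Q] = 4 = [Q(√11, √173):Q], so Q(γ) = Q(√11, √173).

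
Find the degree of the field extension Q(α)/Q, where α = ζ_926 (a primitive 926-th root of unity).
[Q(α):Q] = 462

The minimal polynomial of ζ_926 over Q is the 926-th cyclotomic polynomial Φ_926(x), which is irreducible over Q and has degree φ(926) = 462. Hence [Q(α):Q] = φ(926) = 462.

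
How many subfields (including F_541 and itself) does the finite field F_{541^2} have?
F_{541^2} has 2 subfields

The subfields of F_{p^n} are exactly the fields F_{p^d} for d | n (each is the fixed field of the unique index-d subgroup of Gal(F_{p^n}/F_p) ≅ Z/nZ). The divisors of n = 2 are {1, 2}, giving 2 subfields: F_{541^1}, F_{541^2}.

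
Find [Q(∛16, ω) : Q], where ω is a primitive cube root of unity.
[Q(∛16, ω) : Q] = 6

[Q(∛16):Q] = 3 (min poly x^3 - 16, irreducible since 16 is not a perfect cube). [Q(ω):Q] = 2 (min poly x^2 + x + 1). Since Q(∛16) ⊂ R and ω ∉ R, we have ω ∉ Q(∛16), so x^2 + x + 1 remains irreducible over Q(∛16) and [Q(∛16, ω) : Q(∛16)] = 2. By the tower law, [Q(∛16, ω) : Q] = 3 · 2 = 6. (In fact Q(∛16, ω) is the splitting field of x^3 - 16 over Q.)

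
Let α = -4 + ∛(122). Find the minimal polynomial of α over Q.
m_α(x) = x^3 + 12x^2 + 48x - 58

Set β = α + 4 = ∛(122), so β^3 = 122. Then (α + 4)^3 - 122 = 0, i.e. α is a root of g(x) = (x + 4)^3 - 122 = x^3 + 12x^2 + 48x - 58. Since g(x) = h(x + 4) where h(x) = x^3 - 122, and h is irreducible over Q (because 122 is not a perfect cube, so h has no rational root, and a monic cubic with no rational root is irreducible), g is also irreducible (irreducibility is preserved under the substitution x → x + 4). Hence m_α(x) = x^3 + 12x^2 + 48x - 58.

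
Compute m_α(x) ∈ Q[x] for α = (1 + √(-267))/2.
m_α(x) = x^2 - x + 67

From 2α - 1 = √(-267), squaring gives (2α - 1)^2 = -267, i.e. 4α^2 - 4α + 1 = -267, so α^2 - α + (1 + 267)/4 = 0. Since -267 ≡ 1 (mod 4), (1 + 267)/4 = 67 ∈ Z. The polynomial x^2 - x + 67 has discriminant 1 - 4·(67) = -267, which is not a perfect square in Q (d = -267 is squarefree and ≠ 1), so x^2 - x + 67 is irreducible over Q. It is the minimal polynomial of α.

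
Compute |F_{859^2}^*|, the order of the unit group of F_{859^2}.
|F_{859^2}^*| = 737880

F_{859^2} has 859^2 = 737881 elements; its multiplicative group consists of all nonzero elements, so |F_{859^2}^*| = 737881 - 1 = 737880. (It is cyclic since any finite subgroup of the multiplicative group of a field is cyclic.)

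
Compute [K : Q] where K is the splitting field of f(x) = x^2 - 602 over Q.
[K : Q] = 2

f(x) = x^2 - 602 factors as (x - √602)(x + √602). The splitting field is K = Q(√602). Since 602 is squarefree and > 1, it is not a perfect square, so x^2 - 602 is irreducible over Q and [Q(√602) : Q] = 2. Hence [K : Q] = 2.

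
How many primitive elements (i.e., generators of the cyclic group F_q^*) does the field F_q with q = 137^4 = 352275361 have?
There are φ(352275360) = 84525056 primitive elements

F_q^* is cyclic of order q - 1 = 352275360. A cyclic group of order m has exactly φ(m) generators. Here m = 352275360 = 2^5 · 3 · 5 · 17 · 23 · 1877, so the number of primitive elements is φ(352275360) = 84525056.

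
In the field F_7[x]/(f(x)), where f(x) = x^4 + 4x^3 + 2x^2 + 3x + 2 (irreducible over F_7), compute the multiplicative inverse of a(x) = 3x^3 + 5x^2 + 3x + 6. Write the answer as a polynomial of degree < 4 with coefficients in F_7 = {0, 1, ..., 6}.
a(x)^(-1) ≡ 5x^3 + x^2 + 6x (mod f(x))

Since f is irreducible over F_7, F_7[x]/(f) is a field and a(x) ≠ 0 has an inverse. Apply the extended Euclidean algorithm to f(x) and a(x) in F_7[x]: f(x) = (5x)·a(x) + (x^2 + x + 2);  a(x) = (3x + 2)·(x^2 + x + 2) + (2x + 2);  (x^2 + x + 2) = (4x)·(2x + 2) + (2). The last nonzero remainder is the constant 2 = gcd(f, a) in F_7. Back-substituting through the division chain expresses 2 = s(x)·a(x) + t(x)·f(x) with s(x) ≡ 3x^3 + 2x^2 + 5x (mod f), so (3x^3 + 2x^2 + 5x)·a(x) ≡ 2 (mod f). Multiplying by 2^(-1) ≡ 4 in F_7 gives a(x)^(-1) ≡ 4·(3x^3 + 2x^2 + 5x) ≡ 5x^3 + x^2 + 6x (mod f). Check: (3x^3 + 5x^2 + 3x + 6)·(5x^3 + x^2 + 6x) = x^6 + 3x^4 + 3x^2 + x ≡ 1 (mod x^4 + 4x^3 + 2x^2 + 3x + 2).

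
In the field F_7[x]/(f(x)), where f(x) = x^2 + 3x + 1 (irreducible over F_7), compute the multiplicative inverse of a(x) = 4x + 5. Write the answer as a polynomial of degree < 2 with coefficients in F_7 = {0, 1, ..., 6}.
a(x)^(-1) ≡ 5x (mod f(x))

Since f is irreducible over F_7, F_7[x]/(f) is a field and a(x) ≠ 0 has an inverse. Apply the extended Euclidean algorithm to f(x) and a(x) in F_7[x]: f(x) = (2x)·a(x) + (1). The last nonzero remainder is the constant 1 = gcd(f, a) in F_7. Back-substituting through the division chain expresses 1 = s(x)·a(x) + t(x)·f(x) with s(x) ≡ 5x (mod f), so a(x)^(-1) ≡ s(x) = 5x (mod f). Check: (4x + 5)·(5x) = 6x^2 + 4x ≡ 1 (mod x^2 + 3x + 1).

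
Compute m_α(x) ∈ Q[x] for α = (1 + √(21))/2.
m_α(x) = x^2 - x - 5

From 2α - 1 = √(21), squaring gives (2α - 1)^2 = 21, i.e. 4α^2 - 4α + 1 = 21, so α^2 - α + (1 - 21)/4 = 0. Since 21 ≡ 1 (mod 4), (1 - 21)/4 = -5 ∈ Z. The polynomial x^2 - x - 5 has discriminant 1 - 4·(-5) = 21, which is not a perfect square in Q (d = 21 is squarefree and ≠ 1), so x^2 - x - 5 is irreducible over Q. It is the minimal polynomial of α.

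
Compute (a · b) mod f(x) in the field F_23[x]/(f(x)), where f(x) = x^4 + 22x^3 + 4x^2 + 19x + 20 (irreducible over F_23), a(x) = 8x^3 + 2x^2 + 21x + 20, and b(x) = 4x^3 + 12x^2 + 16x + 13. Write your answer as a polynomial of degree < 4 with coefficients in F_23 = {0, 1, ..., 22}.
a · b ≡ 20x^3 + 13x^2 + 22x + 3 (mod f(x))

Multiply in F_23[x]: a(x)·b(x) = (8x^3 + 2x^2 + 21x + 20)·(4x^3 + 12x^2 + 16x + 13) = 9x^6 + 12x^5 + 6x^4 + 8x^3 + 4x^2 + 18x + 7. This has degree ≥ 4, so divide by f(x) over F_23: 9x^6 + 12x^5 + 6x^4 + 8x^3 + 4x^2 + 18x + 7 = (9x^2 + 21x + 14)·(x^4 + 22x^3 + 4x^2 + 19x + 20) + (20x^3 + 13x^2 + 22x + 3). Hence a·b ≡ 20x^3 + 13x^2 + 22x + 3 (mod f). (F_23[x]/(f) is a field with 23^4 = 279841 elements since f is irreducible of degree 4.)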